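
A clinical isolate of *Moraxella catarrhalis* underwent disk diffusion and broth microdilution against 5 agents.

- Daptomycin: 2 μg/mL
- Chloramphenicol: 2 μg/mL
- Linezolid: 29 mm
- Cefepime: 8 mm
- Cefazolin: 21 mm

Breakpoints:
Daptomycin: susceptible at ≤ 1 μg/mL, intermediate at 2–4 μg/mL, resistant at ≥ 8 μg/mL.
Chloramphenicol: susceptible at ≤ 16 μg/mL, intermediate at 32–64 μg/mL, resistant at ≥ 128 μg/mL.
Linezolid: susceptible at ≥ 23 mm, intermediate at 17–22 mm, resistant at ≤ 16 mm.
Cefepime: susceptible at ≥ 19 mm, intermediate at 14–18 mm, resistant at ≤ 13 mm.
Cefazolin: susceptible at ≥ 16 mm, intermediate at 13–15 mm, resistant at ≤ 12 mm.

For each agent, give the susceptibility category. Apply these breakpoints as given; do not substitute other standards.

Daptomycin (2 μg/mL) in 2–4 μg/mL → I
Chloramphenicol (2 μg/mL) ≤ 16 μg/mL ⇒ susceptible
Linezolid (29 mm) ≥ 23 mm → susceptible
Cefepime: 8 mm is ≤ 13 mm ⇒ Resistant
Cefazolin (21 mm) ≥ 16 mm — S

I, S, S, R, S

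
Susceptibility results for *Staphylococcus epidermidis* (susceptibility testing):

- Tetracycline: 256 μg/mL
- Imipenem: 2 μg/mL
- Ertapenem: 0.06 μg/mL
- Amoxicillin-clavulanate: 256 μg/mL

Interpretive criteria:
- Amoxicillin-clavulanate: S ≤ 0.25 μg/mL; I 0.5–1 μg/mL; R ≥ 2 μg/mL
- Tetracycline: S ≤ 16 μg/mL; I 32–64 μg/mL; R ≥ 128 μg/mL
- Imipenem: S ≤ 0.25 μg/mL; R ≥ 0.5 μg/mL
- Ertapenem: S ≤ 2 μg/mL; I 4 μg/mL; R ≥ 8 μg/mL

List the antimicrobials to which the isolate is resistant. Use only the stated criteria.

Tetracycline: 256 μg/mL is ≥ 128 μg/mL ⇒ R
Imipenem: 2 μg/mL is ≥ 0.5 μg/mL ⇒ resistant
Ertapenem (0.06 μg/mL) ≤ 2 μg/mL — susceptible
Amoxicillin-clavulanate (256 μg/mL) ≥ 2 μg/mL ⇒ resistant

tetracycline, imipenem, amoxicillin-clavulanate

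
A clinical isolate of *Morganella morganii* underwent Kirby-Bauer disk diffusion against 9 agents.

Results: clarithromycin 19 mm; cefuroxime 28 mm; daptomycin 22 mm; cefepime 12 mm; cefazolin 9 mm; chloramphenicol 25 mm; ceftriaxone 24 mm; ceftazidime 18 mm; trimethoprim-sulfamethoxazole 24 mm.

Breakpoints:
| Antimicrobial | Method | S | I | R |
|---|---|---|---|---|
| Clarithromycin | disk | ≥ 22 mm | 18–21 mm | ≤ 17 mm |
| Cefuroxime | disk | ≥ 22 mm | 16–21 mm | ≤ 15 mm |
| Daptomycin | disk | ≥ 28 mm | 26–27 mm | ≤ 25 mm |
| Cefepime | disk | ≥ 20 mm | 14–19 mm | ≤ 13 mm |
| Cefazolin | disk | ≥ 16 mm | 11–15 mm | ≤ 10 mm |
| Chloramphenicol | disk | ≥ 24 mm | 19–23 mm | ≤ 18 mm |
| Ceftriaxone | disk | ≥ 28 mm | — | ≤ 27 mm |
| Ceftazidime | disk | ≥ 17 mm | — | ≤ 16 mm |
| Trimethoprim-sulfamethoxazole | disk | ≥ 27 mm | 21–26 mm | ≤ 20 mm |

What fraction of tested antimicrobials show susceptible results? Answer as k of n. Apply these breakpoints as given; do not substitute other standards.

Clarithromycin (19 mm) in 18–21 mm ⇒ intermediate
Cefuroxime 28 mm: ≥ 22 mm → S
Daptomycin (22 mm) ≤ 25 mm → resistant
Cefepime 12 mm: ≤ 13 mm ⇒ resistant
Cefazolin: 9 mm is ≤ 10 mm — R
Chloramphenicol (25 mm) ≥ 24 mm — susceptible
Ceftriaxone 24 mm: ≤ 27 mm → resistant
Ceftazidime (18 mm) ≥ 17 mm → susceptible
Trimethoprim-sulfamethoxazole 24 mm: in 21–26 mm — intermediate
Susceptible: 3/9

3 of 9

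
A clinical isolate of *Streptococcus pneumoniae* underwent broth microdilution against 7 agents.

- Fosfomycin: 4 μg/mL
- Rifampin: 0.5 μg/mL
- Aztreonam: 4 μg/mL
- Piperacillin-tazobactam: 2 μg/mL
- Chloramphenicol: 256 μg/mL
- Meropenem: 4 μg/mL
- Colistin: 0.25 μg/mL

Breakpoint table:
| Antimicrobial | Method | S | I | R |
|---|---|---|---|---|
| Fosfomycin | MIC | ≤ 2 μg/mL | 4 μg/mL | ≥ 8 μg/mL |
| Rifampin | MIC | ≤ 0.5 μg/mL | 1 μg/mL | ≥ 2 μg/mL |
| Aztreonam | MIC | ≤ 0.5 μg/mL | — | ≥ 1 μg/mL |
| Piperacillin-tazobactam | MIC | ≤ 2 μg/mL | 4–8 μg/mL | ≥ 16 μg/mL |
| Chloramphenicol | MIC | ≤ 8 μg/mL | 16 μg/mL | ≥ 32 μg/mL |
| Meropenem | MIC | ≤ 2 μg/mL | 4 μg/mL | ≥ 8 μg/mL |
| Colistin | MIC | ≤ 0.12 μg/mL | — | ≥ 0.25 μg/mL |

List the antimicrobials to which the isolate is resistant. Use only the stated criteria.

aztreonam, chloramphenicol, colistin

Fosfomycin 4 μg/mL: = 4 μg/mL — intermediate
Rifampin: 0.5 μg/mL is ≤ 0.5 μg/mL — S
Aztreonam 4 μg/mL: ≥ 1 μg/mL — R
Piperacillin-tazobactam (2 μg/mL) ≤ 2 μg/mL ⇒ susceptible
Chloramphenicol (256 μg/mL) ≥ 32 μg/mL → resistant
Meropenem: 4 μg/mL is = 4 μg/mL ⇒ intermediate
Colistin 0.25 μg/mL: ≥ 0.25 μg/mL — resistant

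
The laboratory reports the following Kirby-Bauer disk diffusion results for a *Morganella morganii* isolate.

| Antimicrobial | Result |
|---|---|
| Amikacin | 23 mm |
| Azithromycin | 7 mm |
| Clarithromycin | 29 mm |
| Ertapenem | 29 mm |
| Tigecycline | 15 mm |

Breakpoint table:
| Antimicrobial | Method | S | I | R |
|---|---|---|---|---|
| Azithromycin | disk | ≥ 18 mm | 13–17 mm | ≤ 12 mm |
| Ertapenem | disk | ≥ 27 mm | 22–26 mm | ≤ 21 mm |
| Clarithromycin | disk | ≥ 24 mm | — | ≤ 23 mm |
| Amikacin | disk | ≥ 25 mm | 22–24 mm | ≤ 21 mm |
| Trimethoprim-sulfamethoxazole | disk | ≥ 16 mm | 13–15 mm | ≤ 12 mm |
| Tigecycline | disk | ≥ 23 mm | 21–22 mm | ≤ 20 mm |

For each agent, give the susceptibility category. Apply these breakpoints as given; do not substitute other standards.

I, R, S, S, R

Amikacin 23 mm: in 22–24 mm ⇒ I
Azithromycin (7 mm) ≤ 12 mm ⇒ Resistant
Clarithromycin 29 mm: ≥ 24 mm ⇒ susceptible
Ertapenem (29 mm) ≥ 27 mm ⇒ S
Tigecycline 15 mm: ≤ 20 mm → Resistant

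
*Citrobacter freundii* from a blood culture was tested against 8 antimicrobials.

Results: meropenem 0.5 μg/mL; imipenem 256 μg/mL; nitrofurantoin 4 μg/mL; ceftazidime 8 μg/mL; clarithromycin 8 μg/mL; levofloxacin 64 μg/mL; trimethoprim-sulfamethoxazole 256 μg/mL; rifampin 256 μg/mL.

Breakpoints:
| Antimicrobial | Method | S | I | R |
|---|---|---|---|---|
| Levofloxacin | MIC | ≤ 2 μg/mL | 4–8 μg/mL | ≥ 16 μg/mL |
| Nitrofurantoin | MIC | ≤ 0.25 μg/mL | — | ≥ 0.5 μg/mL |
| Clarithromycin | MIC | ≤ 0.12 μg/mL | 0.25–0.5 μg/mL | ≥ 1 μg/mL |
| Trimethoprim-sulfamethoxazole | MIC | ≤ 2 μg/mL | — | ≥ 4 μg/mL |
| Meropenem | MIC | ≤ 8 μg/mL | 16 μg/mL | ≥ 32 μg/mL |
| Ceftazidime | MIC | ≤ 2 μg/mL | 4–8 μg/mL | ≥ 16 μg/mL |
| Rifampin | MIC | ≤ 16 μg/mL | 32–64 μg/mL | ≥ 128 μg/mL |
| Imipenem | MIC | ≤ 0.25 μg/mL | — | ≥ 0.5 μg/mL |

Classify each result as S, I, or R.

S, R, R, I, R, R, R, R

Meropenem 0.5 μg/mL: ≤ 8 μg/mL → Susceptible
Imipenem 256 μg/mL: ≥ 0.5 μg/mL ⇒ Resistant
Nitrofurantoin: 4 μg/mL is ≥ 0.5 μg/mL ⇒ Resistant
Ceftazidime (8 μg/mL) in 4–8 μg/mL → intermediate
Clarithromycin 8 μg/mL: ≥ 1 μg/mL ⇒ Resistant
Levofloxacin 64 μg/mL: ≥ 16 μg/mL ⇒ Resistant
Trimethoprim-sulfamethoxazole 256 μg/mL: ≥ 4 μg/mL ⇒ Resistant
Rifampin: 256 μg/mL is ≥ 128 μg/mL — resistant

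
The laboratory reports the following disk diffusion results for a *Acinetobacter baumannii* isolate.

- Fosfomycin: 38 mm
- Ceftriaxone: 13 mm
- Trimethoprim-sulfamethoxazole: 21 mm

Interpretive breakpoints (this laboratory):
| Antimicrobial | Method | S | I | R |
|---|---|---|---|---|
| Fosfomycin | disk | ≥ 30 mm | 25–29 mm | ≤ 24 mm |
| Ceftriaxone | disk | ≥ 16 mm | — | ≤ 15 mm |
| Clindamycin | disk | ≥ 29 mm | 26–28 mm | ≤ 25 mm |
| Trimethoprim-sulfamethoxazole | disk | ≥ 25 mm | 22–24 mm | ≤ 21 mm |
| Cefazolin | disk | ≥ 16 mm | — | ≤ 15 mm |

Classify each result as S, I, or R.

S, R, R

Fosfomycin (38 mm) ≥ 30 mm ⇒ S
Ceftriaxone (13 mm) ≤ 15 mm — Resistant
Trimethoprim-sulfamethoxazole (21 mm) ≤ 21 mm → Resistant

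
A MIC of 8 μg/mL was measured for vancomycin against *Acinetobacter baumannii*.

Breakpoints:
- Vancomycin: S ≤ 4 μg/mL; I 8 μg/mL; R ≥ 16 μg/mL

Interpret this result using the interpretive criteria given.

I

Vancomycin (8 μg/mL) = 8 μg/mL — I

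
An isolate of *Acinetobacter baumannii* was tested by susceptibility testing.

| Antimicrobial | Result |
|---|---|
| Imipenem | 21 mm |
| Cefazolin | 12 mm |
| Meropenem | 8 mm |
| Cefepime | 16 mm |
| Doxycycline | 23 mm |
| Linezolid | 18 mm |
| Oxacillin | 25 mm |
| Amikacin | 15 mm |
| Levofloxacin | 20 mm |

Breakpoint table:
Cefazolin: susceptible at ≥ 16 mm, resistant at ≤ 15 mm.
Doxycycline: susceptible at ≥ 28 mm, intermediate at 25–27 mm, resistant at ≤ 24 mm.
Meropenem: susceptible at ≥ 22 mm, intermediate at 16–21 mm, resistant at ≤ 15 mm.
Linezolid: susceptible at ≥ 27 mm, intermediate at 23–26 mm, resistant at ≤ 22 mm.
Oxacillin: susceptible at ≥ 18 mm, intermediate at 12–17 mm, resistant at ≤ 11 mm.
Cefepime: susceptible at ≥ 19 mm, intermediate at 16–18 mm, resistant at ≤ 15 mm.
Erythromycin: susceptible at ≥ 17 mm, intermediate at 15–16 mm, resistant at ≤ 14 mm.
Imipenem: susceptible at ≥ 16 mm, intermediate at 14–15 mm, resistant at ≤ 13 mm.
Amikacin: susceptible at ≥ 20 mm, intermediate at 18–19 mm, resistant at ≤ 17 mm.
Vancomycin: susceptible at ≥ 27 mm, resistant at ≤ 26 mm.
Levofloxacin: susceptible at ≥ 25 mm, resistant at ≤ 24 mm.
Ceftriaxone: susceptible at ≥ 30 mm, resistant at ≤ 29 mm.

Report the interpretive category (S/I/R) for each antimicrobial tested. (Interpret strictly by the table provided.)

S, R, R, I, R, R, S, R, R

Imipenem: 21 mm is ≥ 16 mm ⇒ Susceptible
Cefazolin: 12 mm is ≤ 15 mm ⇒ resistant
Meropenem (8 mm) ≤ 15 mm — resistant
Cefepime: 16 mm is in 16–18 mm ⇒ intermediate
Doxycycline 23 mm: ≤ 24 mm — resistant
Linezolid 18 mm: ≤ 22 mm → Resistant
Oxacillin: 25 mm is ≥ 18 mm ⇒ S
Amikacin: 15 mm is ≤ 17 mm — Resistant
Levofloxacin (20 mm) ≤ 24 mm — R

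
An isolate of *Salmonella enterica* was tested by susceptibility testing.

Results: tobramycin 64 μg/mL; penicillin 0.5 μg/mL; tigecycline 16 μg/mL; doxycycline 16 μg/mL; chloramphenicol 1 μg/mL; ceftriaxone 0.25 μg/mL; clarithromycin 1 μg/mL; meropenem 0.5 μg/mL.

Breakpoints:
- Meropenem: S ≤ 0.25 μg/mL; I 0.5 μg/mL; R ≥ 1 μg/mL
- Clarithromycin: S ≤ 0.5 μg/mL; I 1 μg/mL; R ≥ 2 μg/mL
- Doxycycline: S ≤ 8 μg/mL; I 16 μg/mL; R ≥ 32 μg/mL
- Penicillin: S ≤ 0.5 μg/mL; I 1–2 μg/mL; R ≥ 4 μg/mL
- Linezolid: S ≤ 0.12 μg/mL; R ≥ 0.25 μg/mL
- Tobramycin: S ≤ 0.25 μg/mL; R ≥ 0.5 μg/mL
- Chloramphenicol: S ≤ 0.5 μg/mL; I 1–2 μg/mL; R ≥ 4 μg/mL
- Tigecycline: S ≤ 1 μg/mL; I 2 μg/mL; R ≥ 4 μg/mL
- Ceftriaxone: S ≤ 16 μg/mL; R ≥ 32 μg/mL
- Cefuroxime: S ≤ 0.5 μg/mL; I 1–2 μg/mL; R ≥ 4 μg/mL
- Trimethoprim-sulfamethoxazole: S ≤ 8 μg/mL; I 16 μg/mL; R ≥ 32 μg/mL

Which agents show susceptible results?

penicillin, ceftriaxone

Tobramycin 64 μg/mL: ≥ 0.5 μg/mL — resistant
Penicillin (0.5 μg/mL) ≤ 0.5 μg/mL → Susceptible
Tigecycline (16 μg/mL) ≥ 4 μg/mL ⇒ R
Doxycycline (16 μg/mL) = 16 μg/mL → I
Chloramphenicol (1 μg/mL) in 1–2 μg/mL ⇒ I
Ceftriaxone: 0.25 μg/mL is ≤ 16 μg/mL ⇒ susceptible
Clarithromycin 1 μg/mL: = 1 μg/mL ⇒ Intermediate
Meropenem: 0.5 μg/mL is = 0.5 μg/mL → intermediate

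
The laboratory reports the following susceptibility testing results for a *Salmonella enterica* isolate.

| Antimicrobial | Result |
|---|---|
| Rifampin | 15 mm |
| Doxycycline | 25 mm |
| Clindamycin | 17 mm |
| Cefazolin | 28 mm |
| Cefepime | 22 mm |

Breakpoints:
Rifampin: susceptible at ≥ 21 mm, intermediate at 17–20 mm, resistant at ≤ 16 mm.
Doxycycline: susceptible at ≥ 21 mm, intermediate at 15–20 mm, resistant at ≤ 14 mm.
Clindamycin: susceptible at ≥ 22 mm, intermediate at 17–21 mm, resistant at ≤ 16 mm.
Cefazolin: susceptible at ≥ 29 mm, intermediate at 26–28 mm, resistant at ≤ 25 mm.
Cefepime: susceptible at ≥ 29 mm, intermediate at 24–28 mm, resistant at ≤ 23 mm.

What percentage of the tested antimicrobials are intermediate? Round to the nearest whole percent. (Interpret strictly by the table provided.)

Rifampin 15 mm: ≤ 16 mm ⇒ resistant
Doxycycline: 25 mm is ≥ 21 mm — S
Clindamycin (17 mm) in 17–21 mm → Intermediate
Cefazolin 28 mm: in 26–28 mm → I
Cefepime: 22 mm is ≤ 23 mm ⇒ Resistant
Intermediate: 2/5

40%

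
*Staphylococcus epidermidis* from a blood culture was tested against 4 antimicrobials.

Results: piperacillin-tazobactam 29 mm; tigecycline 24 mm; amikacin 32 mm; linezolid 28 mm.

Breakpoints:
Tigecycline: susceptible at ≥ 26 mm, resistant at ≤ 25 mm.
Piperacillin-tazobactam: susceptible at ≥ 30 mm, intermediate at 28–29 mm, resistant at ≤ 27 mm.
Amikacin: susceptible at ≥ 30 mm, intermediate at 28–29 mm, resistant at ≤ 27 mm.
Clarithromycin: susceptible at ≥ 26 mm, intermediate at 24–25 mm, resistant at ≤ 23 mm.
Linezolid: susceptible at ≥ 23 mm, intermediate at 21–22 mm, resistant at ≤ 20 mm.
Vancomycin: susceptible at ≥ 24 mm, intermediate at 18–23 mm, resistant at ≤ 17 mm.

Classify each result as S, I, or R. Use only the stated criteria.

Piperacillin-tazobactam (29 mm) in 28–29 mm → I
Tigecycline (24 mm) ≤ 25 mm — Resistant
Amikacin (32 mm) ≥ 30 mm → Susceptible
Linezolid 28 mm: ≥ 23 mm — susceptible

I, R, S, S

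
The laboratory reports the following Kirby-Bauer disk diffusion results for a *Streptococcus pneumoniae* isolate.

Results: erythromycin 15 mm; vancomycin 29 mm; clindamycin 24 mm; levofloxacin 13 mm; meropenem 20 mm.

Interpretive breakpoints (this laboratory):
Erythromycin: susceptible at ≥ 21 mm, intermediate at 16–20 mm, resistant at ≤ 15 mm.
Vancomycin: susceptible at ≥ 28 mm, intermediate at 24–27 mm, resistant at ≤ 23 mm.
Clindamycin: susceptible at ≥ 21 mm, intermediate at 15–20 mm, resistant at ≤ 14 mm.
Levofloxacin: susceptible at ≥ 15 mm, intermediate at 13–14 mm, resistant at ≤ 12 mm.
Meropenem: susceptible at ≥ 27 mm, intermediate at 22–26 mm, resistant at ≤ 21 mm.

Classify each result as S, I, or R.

R, S, S, I, R

Erythromycin: 15 mm is ≤ 15 mm — R
Vancomycin 29 mm: ≥ 28 mm ⇒ Susceptible
Clindamycin (24 mm) ≥ 21 mm ⇒ susceptible
Levofloxacin 13 mm: in 13–14 mm — intermediate
Meropenem (20 mm) ≤ 21 mm → Resistant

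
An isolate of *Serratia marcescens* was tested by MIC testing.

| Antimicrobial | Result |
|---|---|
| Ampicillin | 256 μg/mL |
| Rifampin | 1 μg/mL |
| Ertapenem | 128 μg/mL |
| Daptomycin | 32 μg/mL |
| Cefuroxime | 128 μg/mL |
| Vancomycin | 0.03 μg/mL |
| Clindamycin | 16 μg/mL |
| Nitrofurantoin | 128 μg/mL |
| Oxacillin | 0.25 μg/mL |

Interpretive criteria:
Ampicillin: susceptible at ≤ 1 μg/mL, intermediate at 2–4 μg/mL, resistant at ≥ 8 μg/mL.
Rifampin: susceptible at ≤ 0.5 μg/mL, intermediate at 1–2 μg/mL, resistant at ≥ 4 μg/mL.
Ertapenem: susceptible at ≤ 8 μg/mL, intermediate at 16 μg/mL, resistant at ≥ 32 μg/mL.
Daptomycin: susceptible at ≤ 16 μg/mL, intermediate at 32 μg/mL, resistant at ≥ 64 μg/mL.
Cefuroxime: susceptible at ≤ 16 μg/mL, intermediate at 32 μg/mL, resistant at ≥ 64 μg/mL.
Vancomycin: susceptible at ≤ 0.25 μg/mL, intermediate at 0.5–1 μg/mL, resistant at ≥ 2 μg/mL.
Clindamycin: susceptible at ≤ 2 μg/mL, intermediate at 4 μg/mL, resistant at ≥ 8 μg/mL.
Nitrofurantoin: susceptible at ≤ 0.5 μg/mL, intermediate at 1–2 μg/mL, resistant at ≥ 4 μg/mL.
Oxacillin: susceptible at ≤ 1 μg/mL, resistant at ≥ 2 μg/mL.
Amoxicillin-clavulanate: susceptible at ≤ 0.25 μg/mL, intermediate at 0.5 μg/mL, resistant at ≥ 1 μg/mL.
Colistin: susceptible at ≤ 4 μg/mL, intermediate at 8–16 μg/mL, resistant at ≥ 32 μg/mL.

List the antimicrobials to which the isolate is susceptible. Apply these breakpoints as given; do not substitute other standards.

Ampicillin 256 μg/mL: ≥ 8 μg/mL ⇒ R
Rifampin 1 μg/mL: in 1–2 μg/mL ⇒ I
Ertapenem (128 μg/mL) ≥ 32 μg/mL — resistant
Daptomycin 32 μg/mL: = 32 μg/mL ⇒ Intermediate
Cefuroxime: 128 μg/mL is ≥ 64 μg/mL ⇒ Resistant
Vancomycin (0.03 μg/mL) ≤ 0.25 μg/mL — Susceptible
Clindamycin (16 μg/mL) ≥ 8 μg/mL → R
Nitrofurantoin (128 μg/mL) ≥ 4 μg/mL ⇒ Resistant
Oxacillin: 0.25 μg/mL is ≤ 1 μg/mL — Susceptible

vancomycin, oxacillin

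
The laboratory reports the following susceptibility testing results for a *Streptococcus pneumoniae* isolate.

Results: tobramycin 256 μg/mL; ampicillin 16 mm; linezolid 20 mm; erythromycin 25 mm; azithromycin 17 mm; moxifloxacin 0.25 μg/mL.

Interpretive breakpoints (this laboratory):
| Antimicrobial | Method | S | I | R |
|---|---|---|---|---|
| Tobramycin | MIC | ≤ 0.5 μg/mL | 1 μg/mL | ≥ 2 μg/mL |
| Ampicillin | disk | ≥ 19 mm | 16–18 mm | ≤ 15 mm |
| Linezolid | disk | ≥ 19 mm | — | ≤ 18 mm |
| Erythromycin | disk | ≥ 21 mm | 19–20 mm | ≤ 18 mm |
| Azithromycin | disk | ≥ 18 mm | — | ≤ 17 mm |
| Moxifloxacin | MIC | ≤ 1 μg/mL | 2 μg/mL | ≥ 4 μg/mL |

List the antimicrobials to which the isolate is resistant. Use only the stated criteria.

Tobramycin: 256 μg/mL is ≥ 2 μg/mL — R
Ampicillin (16 mm) in 16–18 mm → Intermediate
Linezolid: 20 mm is ≥ 19 mm → susceptible
Erythromycin: 25 mm is ≥ 21 mm → S
Azithromycin (17 mm) ≤ 17 mm → resistant
Moxifloxacin (0.25 μg/mL) ≤ 1 μg/mL — susceptible

tobramycin, azithromycin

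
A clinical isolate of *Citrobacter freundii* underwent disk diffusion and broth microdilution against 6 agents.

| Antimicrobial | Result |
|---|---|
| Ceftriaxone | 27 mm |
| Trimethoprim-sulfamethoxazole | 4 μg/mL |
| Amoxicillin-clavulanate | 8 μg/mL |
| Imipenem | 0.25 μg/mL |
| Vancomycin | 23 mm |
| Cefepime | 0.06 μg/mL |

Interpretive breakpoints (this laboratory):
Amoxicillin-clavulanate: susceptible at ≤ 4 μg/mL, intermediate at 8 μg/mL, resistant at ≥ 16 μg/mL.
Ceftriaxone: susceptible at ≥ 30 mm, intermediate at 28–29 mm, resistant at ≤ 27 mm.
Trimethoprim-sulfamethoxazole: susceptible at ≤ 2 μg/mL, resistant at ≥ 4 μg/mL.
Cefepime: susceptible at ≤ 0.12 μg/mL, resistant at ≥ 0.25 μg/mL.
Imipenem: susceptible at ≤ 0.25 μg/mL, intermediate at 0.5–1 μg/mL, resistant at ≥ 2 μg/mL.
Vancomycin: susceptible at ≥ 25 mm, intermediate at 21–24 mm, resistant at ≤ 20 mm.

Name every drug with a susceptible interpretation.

imipenem, cefepime

Ceftriaxone (27 mm) ≤ 27 mm → R
Trimethoprim-sulfamethoxazole (4 μg/mL) ≥ 4 μg/mL → R
Amoxicillin-clavulanate 8 μg/mL: = 8 μg/mL ⇒ I
Imipenem 0.25 μg/mL: ≤ 0.25 μg/mL ⇒ susceptible
Vancomycin: 23 mm is in 21–24 mm — Intermediate
Cefepime: 0.06 μg/mL is ≤ 0.12 μg/mL → Susceptible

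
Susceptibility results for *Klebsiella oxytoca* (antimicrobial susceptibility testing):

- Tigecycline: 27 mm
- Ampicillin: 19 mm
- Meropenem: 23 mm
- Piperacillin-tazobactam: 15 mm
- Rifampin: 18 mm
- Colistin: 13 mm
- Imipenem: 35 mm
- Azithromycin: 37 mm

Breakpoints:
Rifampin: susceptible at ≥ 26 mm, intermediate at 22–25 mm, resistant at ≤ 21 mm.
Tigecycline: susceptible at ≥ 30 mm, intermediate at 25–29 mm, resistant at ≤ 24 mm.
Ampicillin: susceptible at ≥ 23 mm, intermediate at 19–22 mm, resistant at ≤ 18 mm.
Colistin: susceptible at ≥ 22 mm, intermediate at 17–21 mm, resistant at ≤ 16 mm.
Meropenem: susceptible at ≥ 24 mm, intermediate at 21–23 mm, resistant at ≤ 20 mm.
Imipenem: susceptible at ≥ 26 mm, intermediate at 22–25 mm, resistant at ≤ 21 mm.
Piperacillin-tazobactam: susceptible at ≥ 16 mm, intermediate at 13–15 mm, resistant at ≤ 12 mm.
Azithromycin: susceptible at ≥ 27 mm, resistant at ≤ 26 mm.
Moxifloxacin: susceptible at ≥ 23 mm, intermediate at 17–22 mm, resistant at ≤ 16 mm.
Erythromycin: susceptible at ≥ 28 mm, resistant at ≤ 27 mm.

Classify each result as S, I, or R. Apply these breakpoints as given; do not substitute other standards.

Tigecycline (27 mm) in 25–29 mm — intermediate
Ampicillin 19 mm: in 19–22 mm — I
Meropenem 23 mm: in 21–23 mm → I
Piperacillin-tazobactam: 15 mm is in 13–15 mm ⇒ Intermediate
Rifampin 18 mm: ≤ 21 mm — resistant
Colistin 13 mm: ≤ 16 mm ⇒ Resistant
Imipenem 35 mm: ≥ 26 mm — S
Azithromycin 37 mm: ≥ 27 mm — Susceptible

I, I, I, I, R, R, S, S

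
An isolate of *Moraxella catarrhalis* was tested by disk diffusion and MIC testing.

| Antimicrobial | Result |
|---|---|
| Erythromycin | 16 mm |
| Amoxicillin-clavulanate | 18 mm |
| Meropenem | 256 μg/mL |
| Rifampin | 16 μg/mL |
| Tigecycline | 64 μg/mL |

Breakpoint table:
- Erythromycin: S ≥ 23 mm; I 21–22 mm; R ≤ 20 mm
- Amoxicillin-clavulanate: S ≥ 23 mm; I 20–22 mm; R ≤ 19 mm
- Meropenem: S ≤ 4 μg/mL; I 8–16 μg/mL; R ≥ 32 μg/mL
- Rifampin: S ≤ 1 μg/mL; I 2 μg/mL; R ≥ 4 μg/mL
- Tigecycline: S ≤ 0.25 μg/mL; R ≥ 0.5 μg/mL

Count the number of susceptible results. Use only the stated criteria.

0

Erythromycin 16 mm: ≤ 20 mm — Resistant
Amoxicillin-clavulanate (18 mm) ≤ 19 mm — R
Meropenem (256 μg/mL) ≥ 32 μg/mL → R
Rifampin 16 μg/mL: ≥ 4 μg/mL ⇒ R
Tigecycline 64 μg/mL: ≥ 0.5 μg/mL — Resistant
Susceptible: 0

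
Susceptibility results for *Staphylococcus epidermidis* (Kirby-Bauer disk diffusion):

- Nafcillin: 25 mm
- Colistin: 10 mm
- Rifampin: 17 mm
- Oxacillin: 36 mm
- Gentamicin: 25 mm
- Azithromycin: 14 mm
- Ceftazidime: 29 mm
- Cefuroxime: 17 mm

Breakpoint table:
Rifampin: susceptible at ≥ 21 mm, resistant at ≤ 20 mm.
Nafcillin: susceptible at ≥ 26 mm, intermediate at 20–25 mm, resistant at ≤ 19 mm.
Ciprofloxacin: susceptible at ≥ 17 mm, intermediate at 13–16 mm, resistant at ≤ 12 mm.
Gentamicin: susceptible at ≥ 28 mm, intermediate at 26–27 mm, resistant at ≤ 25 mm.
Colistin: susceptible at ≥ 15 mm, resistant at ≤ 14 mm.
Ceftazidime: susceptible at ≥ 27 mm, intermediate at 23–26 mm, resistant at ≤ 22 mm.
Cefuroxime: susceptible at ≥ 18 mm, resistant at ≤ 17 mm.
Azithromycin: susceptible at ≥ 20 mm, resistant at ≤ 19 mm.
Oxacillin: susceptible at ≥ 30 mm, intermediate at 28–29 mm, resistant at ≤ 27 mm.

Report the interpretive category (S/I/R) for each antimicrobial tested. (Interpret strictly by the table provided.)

Nafcillin: 25 mm is in 20–25 mm — intermediate
Colistin (10 mm) ≤ 14 mm — resistant
Rifampin (17 mm) ≤ 20 mm → R
Oxacillin: 36 mm is ≥ 30 mm — susceptible
Gentamicin: 25 mm is ≤ 25 mm ⇒ Resistant
Azithromycin (14 mm) ≤ 19 mm — R
Ceftazidime (29 mm) ≥ 27 mm — susceptible
Cefuroxime 17 mm: ≤ 17 mm → Resistant

I, R, R, S, R, R, S, R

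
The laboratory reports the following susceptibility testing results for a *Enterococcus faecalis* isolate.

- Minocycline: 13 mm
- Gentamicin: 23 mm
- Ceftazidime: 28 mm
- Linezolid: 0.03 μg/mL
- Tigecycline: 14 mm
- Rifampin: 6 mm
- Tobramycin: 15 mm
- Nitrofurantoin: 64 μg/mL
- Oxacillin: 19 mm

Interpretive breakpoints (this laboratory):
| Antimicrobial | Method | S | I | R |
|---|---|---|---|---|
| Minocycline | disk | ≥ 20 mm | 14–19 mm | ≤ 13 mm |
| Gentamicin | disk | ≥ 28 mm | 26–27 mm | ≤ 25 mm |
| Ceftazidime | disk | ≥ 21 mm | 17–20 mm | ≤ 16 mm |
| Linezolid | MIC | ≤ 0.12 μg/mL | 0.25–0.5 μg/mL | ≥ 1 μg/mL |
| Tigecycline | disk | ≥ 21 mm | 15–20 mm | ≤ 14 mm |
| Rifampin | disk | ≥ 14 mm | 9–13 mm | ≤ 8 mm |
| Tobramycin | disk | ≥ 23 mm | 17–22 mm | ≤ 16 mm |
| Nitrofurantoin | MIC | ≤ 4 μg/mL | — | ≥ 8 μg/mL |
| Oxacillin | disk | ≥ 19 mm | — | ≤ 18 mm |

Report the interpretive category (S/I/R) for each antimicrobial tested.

R, R, S, S, R, R, R, R, S

Minocycline: 13 mm is ≤ 13 mm — R
Gentamicin: 23 mm is ≤ 25 mm — resistant
Ceftazidime (28 mm) ≥ 21 mm — S
Linezolid (0.03 μg/mL) ≤ 0.12 μg/mL → Susceptible
Tigecycline 14 mm: ≤ 14 mm ⇒ Resistant
Rifampin: 6 mm is ≤ 8 mm → Resistant
Tobramycin 15 mm: ≤ 16 mm ⇒ R
Nitrofurantoin: 64 μg/mL is ≥ 8 μg/mL — Resistant
Oxacillin (19 mm) ≥ 19 mm → S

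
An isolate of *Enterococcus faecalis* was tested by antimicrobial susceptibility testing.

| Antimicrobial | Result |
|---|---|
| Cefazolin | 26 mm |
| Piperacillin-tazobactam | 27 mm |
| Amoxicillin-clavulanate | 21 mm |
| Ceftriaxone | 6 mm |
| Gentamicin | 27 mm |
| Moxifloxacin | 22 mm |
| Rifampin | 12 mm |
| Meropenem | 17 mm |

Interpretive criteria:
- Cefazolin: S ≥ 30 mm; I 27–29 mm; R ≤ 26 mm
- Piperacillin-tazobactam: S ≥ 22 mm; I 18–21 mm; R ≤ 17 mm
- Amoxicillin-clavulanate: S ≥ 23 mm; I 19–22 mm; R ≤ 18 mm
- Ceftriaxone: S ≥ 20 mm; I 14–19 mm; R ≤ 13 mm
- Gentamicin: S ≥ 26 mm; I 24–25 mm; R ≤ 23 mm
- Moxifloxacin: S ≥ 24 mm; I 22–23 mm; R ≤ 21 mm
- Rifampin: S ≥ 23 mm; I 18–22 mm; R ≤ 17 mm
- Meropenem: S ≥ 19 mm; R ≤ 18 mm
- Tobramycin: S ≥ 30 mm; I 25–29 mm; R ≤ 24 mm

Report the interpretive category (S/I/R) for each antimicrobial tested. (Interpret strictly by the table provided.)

Cefazolin: 26 mm is ≤ 26 mm ⇒ R
Piperacillin-tazobactam (27 mm) ≥ 22 mm ⇒ S
Amoxicillin-clavulanate: 21 mm is in 19–22 mm — I
Ceftriaxone (6 mm) ≤ 13 mm ⇒ R
Gentamicin 27 mm: ≥ 26 mm ⇒ S
Moxifloxacin: 22 mm is in 22–23 mm → intermediate
Rifampin: 12 mm is ≤ 17 mm ⇒ Resistant
Meropenem (17 mm) ≤ 18 mm ⇒ R

R, S, I, R, S, I, R, R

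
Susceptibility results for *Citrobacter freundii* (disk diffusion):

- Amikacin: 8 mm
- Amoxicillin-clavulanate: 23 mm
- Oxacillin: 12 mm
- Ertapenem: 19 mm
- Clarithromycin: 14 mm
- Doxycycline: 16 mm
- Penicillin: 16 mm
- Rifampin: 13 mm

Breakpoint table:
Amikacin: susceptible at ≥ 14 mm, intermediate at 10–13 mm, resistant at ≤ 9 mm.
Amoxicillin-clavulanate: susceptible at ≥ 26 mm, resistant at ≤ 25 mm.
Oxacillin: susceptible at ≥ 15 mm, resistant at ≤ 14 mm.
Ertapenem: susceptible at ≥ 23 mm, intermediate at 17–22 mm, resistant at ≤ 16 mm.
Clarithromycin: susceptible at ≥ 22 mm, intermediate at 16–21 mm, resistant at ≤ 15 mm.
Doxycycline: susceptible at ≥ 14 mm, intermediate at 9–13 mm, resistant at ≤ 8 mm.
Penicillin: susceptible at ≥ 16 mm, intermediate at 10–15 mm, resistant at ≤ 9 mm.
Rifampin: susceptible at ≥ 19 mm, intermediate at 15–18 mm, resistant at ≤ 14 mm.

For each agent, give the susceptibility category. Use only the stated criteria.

Amikacin (8 mm) ≤ 9 mm — R
Amoxicillin-clavulanate (23 mm) ≤ 25 mm ⇒ resistant
Oxacillin 12 mm: ≤ 14 mm — resistant
Ertapenem 19 mm: in 17–22 mm — I
Clarithromycin (14 mm) ≤ 15 mm ⇒ Resistant
Doxycycline 16 mm: ≥ 14 mm — S
Penicillin 16 mm: ≥ 16 mm — susceptible
Rifampin 13 mm: ≤ 14 mm — Resistant

R, R, R, I, R, S, S, R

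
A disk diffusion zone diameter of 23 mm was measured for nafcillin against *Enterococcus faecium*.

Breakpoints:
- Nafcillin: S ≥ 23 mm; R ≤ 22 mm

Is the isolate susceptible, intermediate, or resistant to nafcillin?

Nafcillin (23 mm) ≥ 23 mm → susceptible

S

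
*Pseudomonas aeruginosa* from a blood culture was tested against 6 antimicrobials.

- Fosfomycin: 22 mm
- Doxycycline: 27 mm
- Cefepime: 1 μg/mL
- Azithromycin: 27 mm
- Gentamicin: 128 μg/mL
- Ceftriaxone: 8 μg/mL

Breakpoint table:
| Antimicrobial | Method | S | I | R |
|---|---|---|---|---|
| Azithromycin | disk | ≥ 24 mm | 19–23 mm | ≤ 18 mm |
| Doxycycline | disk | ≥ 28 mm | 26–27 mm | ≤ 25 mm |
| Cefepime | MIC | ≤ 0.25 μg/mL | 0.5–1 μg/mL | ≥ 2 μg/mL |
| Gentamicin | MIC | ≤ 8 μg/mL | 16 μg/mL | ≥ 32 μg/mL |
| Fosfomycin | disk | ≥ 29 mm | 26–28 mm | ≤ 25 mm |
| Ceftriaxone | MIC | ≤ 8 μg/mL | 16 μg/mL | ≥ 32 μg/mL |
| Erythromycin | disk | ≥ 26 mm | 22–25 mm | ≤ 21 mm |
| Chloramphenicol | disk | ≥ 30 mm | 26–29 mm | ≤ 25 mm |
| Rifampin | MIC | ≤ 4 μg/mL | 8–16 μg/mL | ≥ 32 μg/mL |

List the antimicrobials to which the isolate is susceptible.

Fosfomycin: 22 mm is ≤ 25 mm — Resistant
Doxycycline (27 mm) in 26–27 mm → intermediate
Cefepime 1 μg/mL: in 0.5–1 μg/mL → I
Azithromycin (27 mm) ≥ 24 mm ⇒ S
Gentamicin: 128 μg/mL is ≥ 32 μg/mL — Resistant
Ceftriaxone (8 μg/mL) ≤ 8 μg/mL ⇒ S

azithromycin, ceftriaxone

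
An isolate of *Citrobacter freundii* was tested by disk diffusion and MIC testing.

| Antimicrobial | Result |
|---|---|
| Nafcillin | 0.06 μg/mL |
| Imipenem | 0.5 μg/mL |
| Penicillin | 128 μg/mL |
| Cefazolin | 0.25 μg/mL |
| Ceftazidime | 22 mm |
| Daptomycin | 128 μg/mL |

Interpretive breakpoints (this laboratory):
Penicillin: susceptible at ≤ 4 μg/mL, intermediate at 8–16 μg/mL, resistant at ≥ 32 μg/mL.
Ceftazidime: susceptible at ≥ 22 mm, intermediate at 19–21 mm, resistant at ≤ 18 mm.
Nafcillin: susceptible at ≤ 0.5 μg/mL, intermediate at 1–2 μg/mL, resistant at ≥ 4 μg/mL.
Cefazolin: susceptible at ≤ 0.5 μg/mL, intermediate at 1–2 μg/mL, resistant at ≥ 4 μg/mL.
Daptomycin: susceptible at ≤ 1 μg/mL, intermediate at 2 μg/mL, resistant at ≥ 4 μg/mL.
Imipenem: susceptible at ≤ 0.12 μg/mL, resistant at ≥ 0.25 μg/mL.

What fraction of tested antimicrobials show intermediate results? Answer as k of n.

Nafcillin: 0.06 μg/mL is ≤ 0.5 μg/mL ⇒ susceptible
Imipenem (0.5 μg/mL) ≥ 0.25 μg/mL ⇒ Resistant
Penicillin 128 μg/mL: ≥ 32 μg/mL → R
Cefazolin: 0.25 μg/mL is ≤ 0.5 μg/mL ⇒ S
Ceftazidime 22 mm: ≥ 22 mm → S
Daptomycin 128 μg/mL: ≥ 4 μg/mL ⇒ R
Intermediate: 0/6

0 of 6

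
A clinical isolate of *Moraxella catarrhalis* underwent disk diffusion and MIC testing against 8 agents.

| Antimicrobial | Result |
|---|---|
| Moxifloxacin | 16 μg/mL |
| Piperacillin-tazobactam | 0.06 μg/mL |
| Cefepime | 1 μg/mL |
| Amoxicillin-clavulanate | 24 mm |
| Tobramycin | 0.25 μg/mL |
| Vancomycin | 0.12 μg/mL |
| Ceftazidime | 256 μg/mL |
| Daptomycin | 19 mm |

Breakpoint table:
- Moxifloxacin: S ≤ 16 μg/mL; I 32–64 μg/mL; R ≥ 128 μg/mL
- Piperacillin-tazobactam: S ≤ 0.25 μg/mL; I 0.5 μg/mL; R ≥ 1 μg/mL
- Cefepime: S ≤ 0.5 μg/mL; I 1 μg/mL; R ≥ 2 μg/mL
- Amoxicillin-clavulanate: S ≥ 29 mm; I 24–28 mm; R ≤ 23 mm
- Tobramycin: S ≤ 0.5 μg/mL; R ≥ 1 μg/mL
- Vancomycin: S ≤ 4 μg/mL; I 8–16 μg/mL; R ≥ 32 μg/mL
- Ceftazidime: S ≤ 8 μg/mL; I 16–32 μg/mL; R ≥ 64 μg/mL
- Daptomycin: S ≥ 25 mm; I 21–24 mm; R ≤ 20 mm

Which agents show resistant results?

ceftazidime, daptomycin

Moxifloxacin: 16 μg/mL is ≤ 16 μg/mL — S
Piperacillin-tazobactam 0.06 μg/mL: ≤ 0.25 μg/mL → S
Cefepime 1 μg/mL: = 1 μg/mL — intermediate
Amoxicillin-clavulanate (24 mm) in 24–28 mm — I
Tobramycin (0.25 μg/mL) ≤ 0.5 μg/mL → Susceptible
Vancomycin 0.12 μg/mL: ≤ 4 μg/mL ⇒ S
Ceftazidime 256 μg/mL: ≥ 64 μg/mL ⇒ R
Daptomycin 19 mm: ≤ 20 mm ⇒ R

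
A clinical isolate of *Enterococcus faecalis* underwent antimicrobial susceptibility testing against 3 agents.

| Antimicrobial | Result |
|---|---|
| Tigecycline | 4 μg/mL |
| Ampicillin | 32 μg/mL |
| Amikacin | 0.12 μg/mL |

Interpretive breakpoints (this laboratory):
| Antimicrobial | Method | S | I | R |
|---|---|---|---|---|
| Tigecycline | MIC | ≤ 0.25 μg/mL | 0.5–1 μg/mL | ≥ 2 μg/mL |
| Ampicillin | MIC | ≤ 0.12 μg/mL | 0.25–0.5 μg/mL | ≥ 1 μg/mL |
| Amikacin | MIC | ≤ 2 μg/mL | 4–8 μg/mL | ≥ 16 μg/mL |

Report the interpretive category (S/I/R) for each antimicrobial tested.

R, R, S

Tigecycline (4 μg/mL) ≥ 2 μg/mL ⇒ R
Ampicillin: 32 μg/mL is ≥ 1 μg/mL → Resistant
Amikacin (0.12 μg/mL) ≤ 2 μg/mL → Susceptible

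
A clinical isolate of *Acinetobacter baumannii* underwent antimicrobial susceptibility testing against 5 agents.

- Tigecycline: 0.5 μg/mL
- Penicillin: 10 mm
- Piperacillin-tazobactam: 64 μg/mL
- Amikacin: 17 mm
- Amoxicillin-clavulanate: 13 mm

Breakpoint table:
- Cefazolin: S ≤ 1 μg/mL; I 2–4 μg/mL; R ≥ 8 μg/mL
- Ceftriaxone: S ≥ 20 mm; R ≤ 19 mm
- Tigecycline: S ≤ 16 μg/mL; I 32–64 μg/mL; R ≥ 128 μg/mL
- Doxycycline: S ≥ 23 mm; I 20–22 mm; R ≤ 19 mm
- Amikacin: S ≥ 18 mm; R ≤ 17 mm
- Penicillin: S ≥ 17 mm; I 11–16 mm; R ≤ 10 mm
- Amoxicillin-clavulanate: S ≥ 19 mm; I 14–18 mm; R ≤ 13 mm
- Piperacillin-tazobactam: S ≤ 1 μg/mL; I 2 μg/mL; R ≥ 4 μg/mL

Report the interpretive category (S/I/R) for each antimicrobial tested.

S, R, R, R, R

Tigecycline (0.5 μg/mL) ≤ 16 μg/mL → S
Penicillin: 10 mm is ≤ 10 mm ⇒ R
Piperacillin-tazobactam (64 μg/mL) ≥ 4 μg/mL ⇒ resistant
Amikacin (17 mm) ≤ 17 mm — R
Amoxicillin-clavulanate 13 mm: ≤ 13 mm ⇒ R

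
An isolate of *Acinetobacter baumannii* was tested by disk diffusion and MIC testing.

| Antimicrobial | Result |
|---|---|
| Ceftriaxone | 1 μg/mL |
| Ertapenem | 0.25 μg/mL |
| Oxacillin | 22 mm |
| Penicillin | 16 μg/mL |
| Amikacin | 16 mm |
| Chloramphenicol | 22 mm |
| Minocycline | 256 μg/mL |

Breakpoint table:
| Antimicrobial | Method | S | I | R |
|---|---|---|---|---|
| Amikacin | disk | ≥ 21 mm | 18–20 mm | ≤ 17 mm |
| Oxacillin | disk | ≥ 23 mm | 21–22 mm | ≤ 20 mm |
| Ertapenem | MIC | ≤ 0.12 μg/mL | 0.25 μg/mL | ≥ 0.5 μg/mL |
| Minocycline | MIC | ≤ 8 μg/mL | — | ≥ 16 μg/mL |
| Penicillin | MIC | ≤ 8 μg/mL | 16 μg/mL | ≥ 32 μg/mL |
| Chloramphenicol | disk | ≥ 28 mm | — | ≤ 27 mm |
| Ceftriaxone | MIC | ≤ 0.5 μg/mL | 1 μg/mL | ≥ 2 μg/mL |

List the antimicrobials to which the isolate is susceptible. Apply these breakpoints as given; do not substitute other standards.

none

Ceftriaxone 1 μg/mL: = 1 μg/mL — Intermediate
Ertapenem (0.25 μg/mL) = 0.25 μg/mL → intermediate
Oxacillin (22 mm) in 21–22 mm → I
Penicillin (16 μg/mL) = 16 μg/mL → I
Amikacin 16 mm: ≤ 17 mm ⇒ resistant
Chloramphenicol 22 mm: ≤ 27 mm ⇒ resistant
Minocycline (256 μg/mL) ≥ 16 μg/mL — resistant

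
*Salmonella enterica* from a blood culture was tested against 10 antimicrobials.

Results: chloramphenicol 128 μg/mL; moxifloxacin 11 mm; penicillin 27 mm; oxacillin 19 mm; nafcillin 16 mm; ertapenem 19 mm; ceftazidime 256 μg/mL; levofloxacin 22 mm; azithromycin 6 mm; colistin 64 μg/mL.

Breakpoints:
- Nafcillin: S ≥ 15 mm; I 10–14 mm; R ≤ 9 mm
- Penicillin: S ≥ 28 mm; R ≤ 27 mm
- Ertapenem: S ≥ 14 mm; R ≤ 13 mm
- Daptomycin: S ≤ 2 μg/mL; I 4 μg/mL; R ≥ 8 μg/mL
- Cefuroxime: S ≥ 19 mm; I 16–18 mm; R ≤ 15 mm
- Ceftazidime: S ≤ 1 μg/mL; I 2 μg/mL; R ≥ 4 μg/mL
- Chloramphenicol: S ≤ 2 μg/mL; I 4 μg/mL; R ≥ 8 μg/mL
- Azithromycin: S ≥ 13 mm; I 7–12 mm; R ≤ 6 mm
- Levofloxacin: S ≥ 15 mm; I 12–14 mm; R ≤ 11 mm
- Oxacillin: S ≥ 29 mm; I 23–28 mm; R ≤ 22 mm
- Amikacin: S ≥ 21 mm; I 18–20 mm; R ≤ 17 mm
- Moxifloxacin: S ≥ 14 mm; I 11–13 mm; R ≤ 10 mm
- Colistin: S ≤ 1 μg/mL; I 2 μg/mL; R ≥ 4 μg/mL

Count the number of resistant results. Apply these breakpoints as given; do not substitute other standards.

6

Chloramphenicol (128 μg/mL) ≥ 8 μg/mL — Resistant
Moxifloxacin (11 mm) in 11–13 mm — intermediate
Penicillin 27 mm: ≤ 27 mm — R
Oxacillin: 19 mm is ≤ 22 mm — R
Nafcillin 16 mm: ≥ 15 mm ⇒ susceptible
Ertapenem: 19 mm is ≥ 14 mm ⇒ S
Ceftazidime: 256 μg/mL is ≥ 4 μg/mL → Resistant
Levofloxacin: 22 mm is ≥ 15 mm ⇒ susceptible
Azithromycin 6 mm: ≤ 6 mm → Resistant
Colistin: 64 μg/mL is ≥ 4 μg/mL → resistant
Resistant: 6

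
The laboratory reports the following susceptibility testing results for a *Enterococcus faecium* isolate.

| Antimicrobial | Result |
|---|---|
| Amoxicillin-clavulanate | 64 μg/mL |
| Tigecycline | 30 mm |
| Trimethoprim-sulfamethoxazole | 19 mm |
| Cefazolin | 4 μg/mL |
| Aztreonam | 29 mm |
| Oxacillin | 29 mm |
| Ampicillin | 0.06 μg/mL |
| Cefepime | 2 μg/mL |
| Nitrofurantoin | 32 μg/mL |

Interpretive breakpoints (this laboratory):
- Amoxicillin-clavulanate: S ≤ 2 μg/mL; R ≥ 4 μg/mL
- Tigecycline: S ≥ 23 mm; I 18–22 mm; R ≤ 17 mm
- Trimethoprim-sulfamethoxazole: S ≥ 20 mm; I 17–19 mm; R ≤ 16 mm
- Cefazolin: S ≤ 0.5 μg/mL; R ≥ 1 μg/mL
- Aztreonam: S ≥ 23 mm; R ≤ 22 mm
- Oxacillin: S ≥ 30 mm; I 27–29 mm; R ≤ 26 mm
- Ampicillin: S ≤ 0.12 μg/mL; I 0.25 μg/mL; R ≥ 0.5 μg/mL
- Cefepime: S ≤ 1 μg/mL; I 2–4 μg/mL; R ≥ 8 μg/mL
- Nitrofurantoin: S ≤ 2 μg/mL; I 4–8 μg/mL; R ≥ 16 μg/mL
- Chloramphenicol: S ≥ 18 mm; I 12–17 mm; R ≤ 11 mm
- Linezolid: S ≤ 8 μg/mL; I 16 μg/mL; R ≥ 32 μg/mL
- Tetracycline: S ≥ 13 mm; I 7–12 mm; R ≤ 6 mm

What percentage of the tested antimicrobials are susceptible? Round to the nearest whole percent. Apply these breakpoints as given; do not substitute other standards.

33%

Amoxicillin-clavulanate: 64 μg/mL is ≥ 4 μg/mL ⇒ Resistant
Tigecycline 30 mm: ≥ 23 mm → Susceptible
Trimethoprim-sulfamethoxazole (19 mm) in 17–19 mm → I
Cefazolin: 4 μg/mL is ≥ 1 μg/mL ⇒ Resistant
Aztreonam (29 mm) ≥ 23 mm → S
Oxacillin 29 mm: in 27–29 mm — I
Ampicillin (0.06 μg/mL) ≤ 0.12 μg/mL → S
Cefepime (2 μg/mL) in 2–4 μg/mL — intermediate
Nitrofurantoin (32 μg/mL) ≥ 16 μg/mL — resistant
Susceptible: 3/9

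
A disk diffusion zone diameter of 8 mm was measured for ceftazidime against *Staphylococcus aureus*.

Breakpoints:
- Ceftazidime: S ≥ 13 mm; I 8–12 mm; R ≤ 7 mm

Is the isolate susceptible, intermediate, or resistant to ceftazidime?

I

Ceftazidime (8 mm) in 8–12 mm → I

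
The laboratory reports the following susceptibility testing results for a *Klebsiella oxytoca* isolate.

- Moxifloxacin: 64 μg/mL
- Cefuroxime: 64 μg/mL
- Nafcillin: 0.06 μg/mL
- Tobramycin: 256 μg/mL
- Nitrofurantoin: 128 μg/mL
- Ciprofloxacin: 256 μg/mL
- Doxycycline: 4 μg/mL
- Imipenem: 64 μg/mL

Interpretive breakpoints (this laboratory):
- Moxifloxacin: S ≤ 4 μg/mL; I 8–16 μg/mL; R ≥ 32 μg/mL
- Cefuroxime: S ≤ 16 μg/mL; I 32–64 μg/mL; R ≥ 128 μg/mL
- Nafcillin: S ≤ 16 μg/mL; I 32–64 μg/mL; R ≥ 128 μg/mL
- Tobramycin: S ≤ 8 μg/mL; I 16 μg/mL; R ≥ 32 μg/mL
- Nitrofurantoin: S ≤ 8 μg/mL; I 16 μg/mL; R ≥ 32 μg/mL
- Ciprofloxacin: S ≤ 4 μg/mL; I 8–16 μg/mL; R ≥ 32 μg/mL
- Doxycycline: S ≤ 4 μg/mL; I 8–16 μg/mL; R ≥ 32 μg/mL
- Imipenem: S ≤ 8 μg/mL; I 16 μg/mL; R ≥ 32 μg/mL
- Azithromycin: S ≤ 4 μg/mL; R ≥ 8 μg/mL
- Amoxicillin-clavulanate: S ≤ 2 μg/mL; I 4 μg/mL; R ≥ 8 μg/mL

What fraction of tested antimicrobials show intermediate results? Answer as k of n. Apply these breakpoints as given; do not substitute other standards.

Moxifloxacin 64 μg/mL: ≥ 32 μg/mL ⇒ R
Cefuroxime 64 μg/mL: in 32–64 μg/mL → Intermediate
Nafcillin (0.06 μg/mL) ≤ 16 μg/mL ⇒ S
Tobramycin (256 μg/mL) ≥ 32 μg/mL ⇒ resistant
Nitrofurantoin: 128 μg/mL is ≥ 32 μg/mL ⇒ Resistant
Ciprofloxacin (256 μg/mL) ≥ 32 μg/mL → R
Doxycycline (4 μg/mL) ≤ 4 μg/mL ⇒ Susceptible
Imipenem 64 μg/mL: ≥ 32 μg/mL ⇒ resistant
Intermediate: 1/8

1 of 8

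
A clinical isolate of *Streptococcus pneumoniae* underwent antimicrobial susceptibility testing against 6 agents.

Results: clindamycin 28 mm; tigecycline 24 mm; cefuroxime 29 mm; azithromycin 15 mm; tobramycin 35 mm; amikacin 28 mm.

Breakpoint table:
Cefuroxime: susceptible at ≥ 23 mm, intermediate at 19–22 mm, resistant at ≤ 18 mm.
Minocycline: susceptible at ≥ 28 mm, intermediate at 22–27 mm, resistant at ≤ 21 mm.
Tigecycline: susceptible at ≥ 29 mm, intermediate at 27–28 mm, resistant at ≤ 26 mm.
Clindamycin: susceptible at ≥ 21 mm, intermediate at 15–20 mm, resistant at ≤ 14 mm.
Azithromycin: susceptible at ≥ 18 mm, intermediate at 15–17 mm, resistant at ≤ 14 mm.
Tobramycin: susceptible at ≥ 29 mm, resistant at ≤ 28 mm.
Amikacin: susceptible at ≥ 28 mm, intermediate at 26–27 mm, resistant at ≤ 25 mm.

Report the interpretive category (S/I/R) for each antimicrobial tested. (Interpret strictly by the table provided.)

S, R, S, I, S, S

Clindamycin (28 mm) ≥ 21 mm → S
Tigecycline: 24 mm is ≤ 26 mm ⇒ Resistant
Cefuroxime: 29 mm is ≥ 23 mm ⇒ Susceptible
Azithromycin 15 mm: in 15–17 mm → Intermediate
Tobramycin: 35 mm is ≥ 29 mm ⇒ S
Amikacin 28 mm: ≥ 28 mm ⇒ susceptible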